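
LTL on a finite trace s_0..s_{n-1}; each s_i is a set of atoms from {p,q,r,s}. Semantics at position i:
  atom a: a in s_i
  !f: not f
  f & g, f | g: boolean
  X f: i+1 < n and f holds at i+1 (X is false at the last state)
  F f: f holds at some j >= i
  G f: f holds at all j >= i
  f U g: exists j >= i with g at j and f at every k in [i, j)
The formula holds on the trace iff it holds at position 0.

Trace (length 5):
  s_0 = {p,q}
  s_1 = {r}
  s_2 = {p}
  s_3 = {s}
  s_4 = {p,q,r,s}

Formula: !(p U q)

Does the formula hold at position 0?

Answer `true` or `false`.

s_0={p,q}: !(p U q)=False (p U q)=True p=True q=True
s_1={r}: !(p U q)=True (p U q)=False p=False q=False
s_2={p}: !(p U q)=True (p U q)=False p=True q=False
s_3={s}: !(p U q)=True (p U q)=False p=False q=False
s_4={p,q,r,s}: !(p U q)=False (p U q)=True p=True q=True

Answer: false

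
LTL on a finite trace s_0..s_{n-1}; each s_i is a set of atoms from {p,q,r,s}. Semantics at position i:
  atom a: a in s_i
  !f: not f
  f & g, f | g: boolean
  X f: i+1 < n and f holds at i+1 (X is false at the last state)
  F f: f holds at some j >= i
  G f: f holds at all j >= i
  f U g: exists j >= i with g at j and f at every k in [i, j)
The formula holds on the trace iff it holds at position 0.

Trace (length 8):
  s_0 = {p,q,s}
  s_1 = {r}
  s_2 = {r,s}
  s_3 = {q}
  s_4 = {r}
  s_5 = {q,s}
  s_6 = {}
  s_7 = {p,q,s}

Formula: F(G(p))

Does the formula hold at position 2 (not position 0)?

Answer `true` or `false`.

Answer: true

Derivation:
s_0={p,q,s}: F(G(p))=True G(p)=False p=True
s_1={r}: F(G(p))=True G(p)=False p=False
s_2={r,s}: F(G(p))=True G(p)=False p=False
s_3={q}: F(G(p))=True G(p)=False p=False
s_4={r}: F(G(p))=True G(p)=False p=False
s_5={q,s}: F(G(p))=True G(p)=False p=False
s_6={}: F(G(p))=True G(p)=False p=False
s_7={p,q,s}: F(G(p))=True G(p)=True p=True
Evaluating at position 2: result = True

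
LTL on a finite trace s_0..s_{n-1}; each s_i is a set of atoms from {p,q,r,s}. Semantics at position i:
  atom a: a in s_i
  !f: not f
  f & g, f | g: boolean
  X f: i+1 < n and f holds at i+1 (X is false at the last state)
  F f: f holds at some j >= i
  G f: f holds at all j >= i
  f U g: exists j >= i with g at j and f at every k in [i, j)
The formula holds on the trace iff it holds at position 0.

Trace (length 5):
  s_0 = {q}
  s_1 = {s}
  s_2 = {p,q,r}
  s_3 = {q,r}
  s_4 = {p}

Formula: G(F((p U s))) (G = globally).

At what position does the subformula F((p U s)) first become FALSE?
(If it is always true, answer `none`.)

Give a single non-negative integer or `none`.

Answer: 2

Derivation:
s_0={q}: F((p U s))=True (p U s)=False p=False s=False
s_1={s}: F((p U s))=True (p U s)=True p=False s=True
s_2={p,q,r}: F((p U s))=False (p U s)=False p=True s=False
s_3={q,r}: F((p U s))=False (p U s)=False p=False s=False
s_4={p}: F((p U s))=False (p U s)=False p=True s=False
G(F((p U s))) holds globally = False
First violation at position 2.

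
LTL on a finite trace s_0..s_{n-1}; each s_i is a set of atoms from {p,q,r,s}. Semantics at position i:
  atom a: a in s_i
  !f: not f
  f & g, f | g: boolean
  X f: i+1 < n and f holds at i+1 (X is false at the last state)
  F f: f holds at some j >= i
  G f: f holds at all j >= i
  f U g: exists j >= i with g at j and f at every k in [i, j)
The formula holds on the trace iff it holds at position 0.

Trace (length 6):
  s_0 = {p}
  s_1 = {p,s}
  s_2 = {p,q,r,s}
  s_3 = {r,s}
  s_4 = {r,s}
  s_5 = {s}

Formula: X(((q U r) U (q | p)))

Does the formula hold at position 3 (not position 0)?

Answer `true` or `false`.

s_0={p}: X(((q U r) U (q | p)))=True ((q U r) U (q | p))=True (q U r)=False q=False r=False (q | p)=True p=True
s_1={p,s}: X(((q U r) U (q | p)))=True ((q U r) U (q | p))=True (q U r)=False q=False r=False (q | p)=True p=True
s_2={p,q,r,s}: X(((q U r) U (q | p)))=False ((q U r) U (q | p))=True (q U r)=True q=True r=True (q | p)=True p=True
s_3={r,s}: X(((q U r) U (q | p)))=False ((q U r) U (q | p))=False (q U r)=True q=False r=True (q | p)=False p=False
s_4={r,s}: X(((q U r) U (q | p)))=False ((q U r) U (q | p))=False (q U r)=True q=False r=True (q | p)=False p=False
s_5={s}: X(((q U r) U (q | p)))=False ((q U r) U (q | p))=False (q U r)=False q=False r=False (q | p)=False p=False
Evaluating at position 3: result = False

Answer: false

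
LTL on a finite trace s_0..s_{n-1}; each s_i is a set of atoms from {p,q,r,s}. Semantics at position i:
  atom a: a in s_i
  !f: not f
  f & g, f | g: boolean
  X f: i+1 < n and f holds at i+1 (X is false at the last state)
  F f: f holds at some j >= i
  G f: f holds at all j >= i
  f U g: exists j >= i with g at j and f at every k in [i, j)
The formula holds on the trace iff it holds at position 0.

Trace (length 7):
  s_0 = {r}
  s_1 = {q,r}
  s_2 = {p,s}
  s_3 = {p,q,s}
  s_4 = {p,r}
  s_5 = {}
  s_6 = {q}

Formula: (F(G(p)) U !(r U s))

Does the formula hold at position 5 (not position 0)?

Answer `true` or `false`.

s_0={r}: (F(G(p)) U !(r U s))=False F(G(p))=False G(p)=False p=False !(r U s)=False (r U s)=True r=True s=False
s_1={q,r}: (F(G(p)) U !(r U s))=False F(G(p))=False G(p)=False p=False !(r U s)=False (r U s)=True r=True s=False
s_2={p,s}: (F(G(p)) U !(r U s))=False F(G(p))=False G(p)=False p=True !(r U s)=False (r U s)=True r=False s=True
s_3={p,q,s}: (F(G(p)) U !(r U s))=False F(G(p))=False G(p)=False p=True !(r U s)=False (r U s)=True r=False s=True
s_4={p,r}: (F(G(p)) U !(r U s))=True F(G(p))=False G(p)=False p=True !(r U s)=True (r U s)=False r=True s=False
s_5={}: (F(G(p)) U !(r U s))=True F(G(p))=False G(p)=False p=False !(r U s)=True (r U s)=False r=False s=False
s_6={q}: (F(G(p)) U !(r U s))=True F(G(p))=False G(p)=False p=False !(r U s)=True (r U s)=False r=False s=False
Evaluating at position 5: result = True

Answer: true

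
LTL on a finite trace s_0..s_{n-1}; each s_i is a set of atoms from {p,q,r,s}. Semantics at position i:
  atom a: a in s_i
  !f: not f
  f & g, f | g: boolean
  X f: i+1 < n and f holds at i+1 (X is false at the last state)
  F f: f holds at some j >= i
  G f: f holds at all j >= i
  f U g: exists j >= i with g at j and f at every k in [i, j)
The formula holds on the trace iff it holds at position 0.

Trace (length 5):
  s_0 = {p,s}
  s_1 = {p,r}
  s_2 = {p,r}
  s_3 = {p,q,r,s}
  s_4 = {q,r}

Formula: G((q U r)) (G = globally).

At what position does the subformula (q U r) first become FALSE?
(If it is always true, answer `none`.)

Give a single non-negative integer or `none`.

Answer: 0

Derivation:
s_0={p,s}: (q U r)=False q=False r=False
s_1={p,r}: (q U r)=True q=False r=True
s_2={p,r}: (q U r)=True q=False r=True
s_3={p,q,r,s}: (q U r)=True q=True r=True
s_4={q,r}: (q U r)=True q=True r=True
G((q U r)) holds globally = False
First violation at position 0.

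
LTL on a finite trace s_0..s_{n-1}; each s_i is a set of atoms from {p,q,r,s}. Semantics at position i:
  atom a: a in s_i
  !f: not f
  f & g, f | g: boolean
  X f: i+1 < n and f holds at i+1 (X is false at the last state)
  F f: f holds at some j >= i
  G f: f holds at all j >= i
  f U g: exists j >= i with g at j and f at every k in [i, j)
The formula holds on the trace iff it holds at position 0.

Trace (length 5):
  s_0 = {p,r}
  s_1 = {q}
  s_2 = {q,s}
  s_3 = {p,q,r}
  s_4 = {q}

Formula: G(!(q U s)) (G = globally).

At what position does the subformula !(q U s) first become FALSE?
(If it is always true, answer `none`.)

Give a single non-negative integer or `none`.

s_0={p,r}: !(q U s)=True (q U s)=False q=False s=False
s_1={q}: !(q U s)=False (q U s)=True q=True s=False
s_2={q,s}: !(q U s)=False (q U s)=True q=True s=True
s_3={p,q,r}: !(q U s)=True (q U s)=False q=True s=False
s_4={q}: !(q U s)=True (q U s)=False q=True s=False
G(!(q U s)) holds globally = False
First violation at position 1.

Answer: 1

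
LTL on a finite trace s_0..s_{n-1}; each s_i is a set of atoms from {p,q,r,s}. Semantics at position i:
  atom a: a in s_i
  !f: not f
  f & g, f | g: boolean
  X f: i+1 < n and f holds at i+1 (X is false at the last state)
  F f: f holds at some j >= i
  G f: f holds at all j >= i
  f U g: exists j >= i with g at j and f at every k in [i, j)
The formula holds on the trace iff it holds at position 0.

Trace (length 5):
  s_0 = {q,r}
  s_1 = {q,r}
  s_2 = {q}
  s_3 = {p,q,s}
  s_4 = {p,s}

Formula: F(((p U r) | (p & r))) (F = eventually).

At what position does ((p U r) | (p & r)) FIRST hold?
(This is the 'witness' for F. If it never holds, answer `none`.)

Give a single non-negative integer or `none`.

s_0={q,r}: ((p U r) | (p & r))=True (p U r)=True p=False r=True (p & r)=False
s_1={q,r}: ((p U r) | (p & r))=True (p U r)=True p=False r=True (p & r)=False
s_2={q}: ((p U r) | (p & r))=False (p U r)=False p=False r=False (p & r)=False
s_3={p,q,s}: ((p U r) | (p & r))=False (p U r)=False p=True r=False (p & r)=False
s_4={p,s}: ((p U r) | (p & r))=False (p U r)=False p=True r=False (p & r)=False
F(((p U r) | (p & r))) holds; first witness at position 0.

Answer: 0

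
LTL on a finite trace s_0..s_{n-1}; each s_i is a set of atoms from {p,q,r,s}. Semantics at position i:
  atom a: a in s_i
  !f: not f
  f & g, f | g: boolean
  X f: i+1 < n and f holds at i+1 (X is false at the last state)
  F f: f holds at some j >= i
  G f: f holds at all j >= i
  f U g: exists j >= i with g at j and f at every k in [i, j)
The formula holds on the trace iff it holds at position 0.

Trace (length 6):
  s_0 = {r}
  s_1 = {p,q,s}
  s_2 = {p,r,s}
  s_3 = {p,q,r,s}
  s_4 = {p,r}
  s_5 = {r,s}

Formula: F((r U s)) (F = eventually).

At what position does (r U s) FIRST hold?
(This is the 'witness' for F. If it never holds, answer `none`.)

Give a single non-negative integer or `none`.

Answer: 0

Derivation:
s_0={r}: (r U s)=True r=True s=False
s_1={p,q,s}: (r U s)=True r=False s=True
s_2={p,r,s}: (r U s)=True r=True s=True
s_3={p,q,r,s}: (r U s)=True r=True s=True
s_4={p,r}: (r U s)=True r=True s=False
s_5={r,s}: (r U s)=True r=True s=True
F((r U s)) holds; first witness at position 0.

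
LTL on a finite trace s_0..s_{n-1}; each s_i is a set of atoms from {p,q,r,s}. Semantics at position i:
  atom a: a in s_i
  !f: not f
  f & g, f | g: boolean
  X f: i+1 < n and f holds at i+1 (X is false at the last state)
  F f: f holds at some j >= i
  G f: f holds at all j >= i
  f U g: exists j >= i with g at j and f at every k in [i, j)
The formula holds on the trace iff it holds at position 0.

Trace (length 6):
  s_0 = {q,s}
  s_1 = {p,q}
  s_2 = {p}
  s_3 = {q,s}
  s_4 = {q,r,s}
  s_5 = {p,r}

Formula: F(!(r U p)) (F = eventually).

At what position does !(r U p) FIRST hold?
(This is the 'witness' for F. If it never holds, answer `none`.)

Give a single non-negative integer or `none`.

s_0={q,s}: !(r U p)=True (r U p)=False r=False p=False
s_1={p,q}: !(r U p)=False (r U p)=True r=False p=True
s_2={p}: !(r U p)=False (r U p)=True r=False p=True
s_3={q,s}: !(r U p)=True (r U p)=False r=False p=False
s_4={q,r,s}: !(r U p)=False (r U p)=True r=True p=False
s_5={p,r}: !(r U p)=False (r U p)=True r=True p=True
F(!(r U p)) holds; first witness at position 0.

Answer: 0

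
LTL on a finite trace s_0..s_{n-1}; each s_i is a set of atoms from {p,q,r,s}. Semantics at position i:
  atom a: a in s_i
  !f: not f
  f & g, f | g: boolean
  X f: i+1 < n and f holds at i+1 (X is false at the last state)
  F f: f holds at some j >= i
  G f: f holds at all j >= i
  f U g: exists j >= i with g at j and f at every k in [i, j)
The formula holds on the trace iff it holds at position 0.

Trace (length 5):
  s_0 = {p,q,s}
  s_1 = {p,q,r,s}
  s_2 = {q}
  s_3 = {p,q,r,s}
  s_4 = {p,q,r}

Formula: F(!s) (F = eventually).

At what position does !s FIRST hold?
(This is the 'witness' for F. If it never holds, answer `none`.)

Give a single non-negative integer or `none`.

s_0={p,q,s}: !s=False s=True
s_1={p,q,r,s}: !s=False s=True
s_2={q}: !s=True s=False
s_3={p,q,r,s}: !s=False s=True
s_4={p,q,r}: !s=True s=False
F(!s) holds; first witness at position 2.

Answer: 2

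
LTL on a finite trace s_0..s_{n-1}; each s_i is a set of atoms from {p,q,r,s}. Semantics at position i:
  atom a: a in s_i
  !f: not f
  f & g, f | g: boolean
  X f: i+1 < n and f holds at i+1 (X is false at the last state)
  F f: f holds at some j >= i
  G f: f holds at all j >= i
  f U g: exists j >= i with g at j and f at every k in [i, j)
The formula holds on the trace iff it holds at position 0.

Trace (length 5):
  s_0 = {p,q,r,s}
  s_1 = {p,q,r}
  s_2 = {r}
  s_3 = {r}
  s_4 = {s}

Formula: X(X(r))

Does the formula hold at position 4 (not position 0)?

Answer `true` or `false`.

Answer: false

Derivation:
s_0={p,q,r,s}: X(X(r))=True X(r)=True r=True
s_1={p,q,r}: X(X(r))=True X(r)=True r=True
s_2={r}: X(X(r))=False X(r)=True r=True
s_3={r}: X(X(r))=False X(r)=False r=True
s_4={s}: X(X(r))=False X(r)=False r=False
Evaluating at position 4: result = False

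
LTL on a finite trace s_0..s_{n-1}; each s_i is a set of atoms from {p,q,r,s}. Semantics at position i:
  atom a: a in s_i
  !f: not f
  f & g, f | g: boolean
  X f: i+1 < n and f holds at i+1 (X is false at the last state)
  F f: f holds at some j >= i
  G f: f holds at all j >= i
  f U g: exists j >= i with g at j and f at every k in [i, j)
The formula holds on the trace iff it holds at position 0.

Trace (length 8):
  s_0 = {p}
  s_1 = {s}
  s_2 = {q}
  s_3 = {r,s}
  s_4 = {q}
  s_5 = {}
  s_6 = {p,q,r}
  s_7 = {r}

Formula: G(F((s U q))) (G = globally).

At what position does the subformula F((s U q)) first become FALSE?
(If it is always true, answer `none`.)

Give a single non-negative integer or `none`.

Answer: 7

Derivation:
s_0={p}: F((s U q))=True (s U q)=False s=False q=False
s_1={s}: F((s U q))=True (s U q)=True s=True q=False
s_2={q}: F((s U q))=True (s U q)=True s=False q=True
s_3={r,s}: F((s U q))=True (s U q)=True s=True q=False
s_4={q}: F((s U q))=True (s U q)=True s=False q=True
s_5={}: F((s U q))=True (s U q)=False s=False q=False
s_6={p,q,r}: F((s U q))=True (s U q)=True s=False q=True
s_7={r}: F((s U q))=False (s U q)=False s=False q=False
G(F((s U q))) holds globally = False
First violation at position 7.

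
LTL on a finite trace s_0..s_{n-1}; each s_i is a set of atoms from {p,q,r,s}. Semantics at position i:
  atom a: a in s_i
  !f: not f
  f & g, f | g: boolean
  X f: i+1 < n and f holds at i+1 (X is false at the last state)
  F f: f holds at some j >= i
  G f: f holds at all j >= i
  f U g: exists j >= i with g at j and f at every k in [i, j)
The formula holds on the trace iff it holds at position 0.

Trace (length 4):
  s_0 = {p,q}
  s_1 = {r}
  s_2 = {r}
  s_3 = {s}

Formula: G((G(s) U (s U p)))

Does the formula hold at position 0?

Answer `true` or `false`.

s_0={p,q}: G((G(s) U (s U p)))=False (G(s) U (s U p))=True G(s)=False s=False (s U p)=True p=True
s_1={r}: G((G(s) U (s U p)))=False (G(s) U (s U p))=False G(s)=False s=False (s U p)=False p=False
s_2={r}: G((G(s) U (s U p)))=False (G(s) U (s U p))=False G(s)=False s=False (s U p)=False p=False
s_3={s}: G((G(s) U (s U p)))=False (G(s) U (s U p))=False G(s)=True s=True (s U p)=False p=False

Answer: false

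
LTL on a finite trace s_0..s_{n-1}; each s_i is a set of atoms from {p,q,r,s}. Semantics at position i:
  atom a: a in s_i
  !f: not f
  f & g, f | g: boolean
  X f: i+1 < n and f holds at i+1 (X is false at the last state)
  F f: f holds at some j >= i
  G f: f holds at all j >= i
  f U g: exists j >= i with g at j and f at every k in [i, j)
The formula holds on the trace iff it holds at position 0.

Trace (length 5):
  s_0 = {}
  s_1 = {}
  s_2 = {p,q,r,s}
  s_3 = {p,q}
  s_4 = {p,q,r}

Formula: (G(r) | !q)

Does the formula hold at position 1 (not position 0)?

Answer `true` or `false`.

Answer: true

Derivation:
s_0={}: (G(r) | !q)=True G(r)=False r=False !q=True q=False
s_1={}: (G(r) | !q)=True G(r)=False r=False !q=True q=False
s_2={p,q,r,s}: (G(r) | !q)=False G(r)=False r=True !q=False q=True
s_3={p,q}: (G(r) | !q)=False G(r)=False r=False !q=False q=True
s_4={p,q,r}: (G(r) | !q)=True G(r)=True r=True !q=False q=True
Evaluating at position 1: result = True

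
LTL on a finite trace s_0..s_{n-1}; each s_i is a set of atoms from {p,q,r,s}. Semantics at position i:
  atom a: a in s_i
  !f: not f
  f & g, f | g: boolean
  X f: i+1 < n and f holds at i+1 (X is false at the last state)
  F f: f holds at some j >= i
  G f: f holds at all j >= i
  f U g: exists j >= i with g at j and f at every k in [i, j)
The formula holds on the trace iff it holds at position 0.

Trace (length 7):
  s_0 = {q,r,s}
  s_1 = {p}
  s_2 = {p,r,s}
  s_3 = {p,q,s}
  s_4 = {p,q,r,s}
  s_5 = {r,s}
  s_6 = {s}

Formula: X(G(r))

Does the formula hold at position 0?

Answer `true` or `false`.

s_0={q,r,s}: X(G(r))=False G(r)=False r=True
s_1={p}: X(G(r))=False G(r)=False r=False
s_2={p,r,s}: X(G(r))=False G(r)=False r=True
s_3={p,q,s}: X(G(r))=False G(r)=False r=False
s_4={p,q,r,s}: X(G(r))=False G(r)=False r=True
s_5={r,s}: X(G(r))=False G(r)=False r=True
s_6={s}: X(G(r))=False G(r)=False r=False

Answer: false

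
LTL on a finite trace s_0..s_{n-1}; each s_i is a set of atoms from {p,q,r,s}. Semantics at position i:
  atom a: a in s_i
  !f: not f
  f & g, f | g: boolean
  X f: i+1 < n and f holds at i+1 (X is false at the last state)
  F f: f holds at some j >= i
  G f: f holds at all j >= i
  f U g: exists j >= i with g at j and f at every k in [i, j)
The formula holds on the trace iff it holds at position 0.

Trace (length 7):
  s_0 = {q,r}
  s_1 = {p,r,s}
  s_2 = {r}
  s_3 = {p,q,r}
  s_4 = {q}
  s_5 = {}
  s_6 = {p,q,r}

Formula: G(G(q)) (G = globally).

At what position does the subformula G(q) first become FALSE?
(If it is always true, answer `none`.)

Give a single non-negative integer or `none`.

s_0={q,r}: G(q)=False q=True
s_1={p,r,s}: G(q)=False q=False
s_2={r}: G(q)=False q=False
s_3={p,q,r}: G(q)=False q=True
s_4={q}: G(q)=False q=True
s_5={}: G(q)=False q=False
s_6={p,q,r}: G(q)=True q=True
G(G(q)) holds globally = False
First violation at position 0.

Answer: 0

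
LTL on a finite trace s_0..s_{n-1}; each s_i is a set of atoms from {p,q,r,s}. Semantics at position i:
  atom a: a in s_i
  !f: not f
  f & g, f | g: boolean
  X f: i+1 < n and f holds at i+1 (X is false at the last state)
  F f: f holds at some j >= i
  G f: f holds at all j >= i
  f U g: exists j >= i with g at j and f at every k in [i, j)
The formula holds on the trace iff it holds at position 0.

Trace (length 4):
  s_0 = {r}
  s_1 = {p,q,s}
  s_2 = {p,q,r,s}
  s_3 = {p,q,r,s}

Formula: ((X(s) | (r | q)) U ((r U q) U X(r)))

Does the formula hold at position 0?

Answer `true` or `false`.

s_0={r}: ((X(s) | (r | q)) U ((r U q) U X(r)))=True (X(s) | (r | q))=True X(s)=True s=False (r | q)=True r=True q=False ((r U q) U X(r))=True (r U q)=True X(r)=False
s_1={p,q,s}: ((X(s) | (r | q)) U ((r U q) U X(r)))=True (X(s) | (r | q))=True X(s)=True s=True (r | q)=True r=False q=True ((r U q) U X(r))=True (r U q)=True X(r)=True
s_2={p,q,r,s}: ((X(s) | (r | q)) U ((r U q) U X(r)))=True (X(s) | (r | q))=True X(s)=True s=True (r | q)=True r=True q=True ((r U q) U X(r))=True (r U q)=True X(r)=True
s_3={p,q,r,s}: ((X(s) | (r | q)) U ((r U q) U X(r)))=False (X(s) | (r | q))=True X(s)=False s=True (r | q)=True r=True q=True ((r U q) U X(r))=False (r U q)=True X(r)=False

Answer: true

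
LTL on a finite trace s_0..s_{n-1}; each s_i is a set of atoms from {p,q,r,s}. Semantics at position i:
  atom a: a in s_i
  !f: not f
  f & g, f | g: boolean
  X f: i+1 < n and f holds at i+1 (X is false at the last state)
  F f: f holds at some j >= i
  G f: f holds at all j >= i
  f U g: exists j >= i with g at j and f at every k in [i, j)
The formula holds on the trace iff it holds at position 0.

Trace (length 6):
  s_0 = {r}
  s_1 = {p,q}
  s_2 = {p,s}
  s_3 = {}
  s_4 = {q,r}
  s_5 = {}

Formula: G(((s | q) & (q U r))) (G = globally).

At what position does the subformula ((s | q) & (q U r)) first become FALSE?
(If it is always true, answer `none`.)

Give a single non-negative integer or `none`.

s_0={r}: ((s | q) & (q U r))=False (s | q)=False s=False q=False (q U r)=True r=True
s_1={p,q}: ((s | q) & (q U r))=False (s | q)=True s=False q=True (q U r)=False r=False
s_2={p,s}: ((s | q) & (q U r))=False (s | q)=True s=True q=False (q U r)=False r=False
s_3={}: ((s | q) & (q U r))=False (s | q)=False s=False q=False (q U r)=False r=False
s_4={q,r}: ((s | q) & (q U r))=True (s | q)=True s=False q=True (q U r)=True r=True
s_5={}: ((s | q) & (q U r))=False (s | q)=False s=False q=False (q U r)=False r=False
G(((s | q) & (q U r))) holds globally = False
First violation at position 0.

Answer: 0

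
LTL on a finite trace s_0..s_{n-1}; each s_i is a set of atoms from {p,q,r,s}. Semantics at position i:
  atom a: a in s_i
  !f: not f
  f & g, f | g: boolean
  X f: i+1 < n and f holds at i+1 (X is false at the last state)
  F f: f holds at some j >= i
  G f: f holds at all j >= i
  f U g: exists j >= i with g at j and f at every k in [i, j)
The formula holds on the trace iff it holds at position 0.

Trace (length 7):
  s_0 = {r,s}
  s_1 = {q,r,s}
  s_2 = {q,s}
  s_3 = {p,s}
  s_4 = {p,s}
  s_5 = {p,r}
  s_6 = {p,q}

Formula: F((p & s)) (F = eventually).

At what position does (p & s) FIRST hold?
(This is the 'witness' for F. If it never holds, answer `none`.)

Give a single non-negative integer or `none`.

s_0={r,s}: (p & s)=False p=False s=True
s_1={q,r,s}: (p & s)=False p=False s=True
s_2={q,s}: (p & s)=False p=False s=True
s_3={p,s}: (p & s)=True p=True s=True
s_4={p,s}: (p & s)=True p=True s=True
s_5={p,r}: (p & s)=False p=True s=False
s_6={p,q}: (p & s)=False p=True s=False
F((p & s)) holds; first witness at position 3.

Answer: 3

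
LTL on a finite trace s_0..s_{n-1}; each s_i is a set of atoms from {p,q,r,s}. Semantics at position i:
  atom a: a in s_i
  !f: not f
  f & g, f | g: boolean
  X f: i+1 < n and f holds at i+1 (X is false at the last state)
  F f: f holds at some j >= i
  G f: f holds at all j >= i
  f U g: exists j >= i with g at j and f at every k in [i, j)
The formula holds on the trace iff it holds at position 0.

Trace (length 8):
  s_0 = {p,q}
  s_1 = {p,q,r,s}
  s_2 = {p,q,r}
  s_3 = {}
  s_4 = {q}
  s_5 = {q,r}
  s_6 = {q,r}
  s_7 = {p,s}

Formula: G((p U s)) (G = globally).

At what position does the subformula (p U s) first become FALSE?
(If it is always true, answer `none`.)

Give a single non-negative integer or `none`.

Answer: 2

Derivation:
s_0={p,q}: (p U s)=True p=True s=False
s_1={p,q,r,s}: (p U s)=True p=True s=True
s_2={p,q,r}: (p U s)=False p=True s=False
s_3={}: (p U s)=False p=False s=False
s_4={q}: (p U s)=False p=False s=False
s_5={q,r}: (p U s)=False p=False s=False
s_6={q,r}: (p U s)=False p=False s=False
s_7={p,s}: (p U s)=True p=True s=True
G((p U s)) holds globally = False
First violation at position 2.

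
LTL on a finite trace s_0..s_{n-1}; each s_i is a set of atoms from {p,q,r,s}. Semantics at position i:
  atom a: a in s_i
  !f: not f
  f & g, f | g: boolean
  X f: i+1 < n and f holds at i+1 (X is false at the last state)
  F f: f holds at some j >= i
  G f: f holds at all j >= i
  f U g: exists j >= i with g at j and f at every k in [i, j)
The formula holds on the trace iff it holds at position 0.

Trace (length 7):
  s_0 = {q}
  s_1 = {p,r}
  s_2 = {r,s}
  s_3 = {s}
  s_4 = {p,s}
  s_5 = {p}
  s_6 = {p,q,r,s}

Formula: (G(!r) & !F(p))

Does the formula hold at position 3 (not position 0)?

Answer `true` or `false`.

Answer: false

Derivation:
s_0={q}: (G(!r) & !F(p))=False G(!r)=False !r=True r=False !F(p)=False F(p)=True p=False
s_1={p,r}: (G(!r) & !F(p))=False G(!r)=False !r=False r=True !F(p)=False F(p)=True p=True
s_2={r,s}: (G(!r) & !F(p))=False G(!r)=False !r=False r=True !F(p)=False F(p)=True p=False
s_3={s}: (G(!r) & !F(p))=False G(!r)=False !r=True r=False !F(p)=False F(p)=True p=False
s_4={p,s}: (G(!r) & !F(p))=False G(!r)=False !r=True r=False !F(p)=False F(p)=True p=True
s_5={p}: (G(!r) & !F(p))=False G(!r)=False !r=True r=False !F(p)=False F(p)=True p=True
s_6={p,q,r,s}: (G(!r) & !F(p))=False G(!r)=False !r=False r=True !F(p)=False F(p)=True p=True
Evaluating at position 3: result = False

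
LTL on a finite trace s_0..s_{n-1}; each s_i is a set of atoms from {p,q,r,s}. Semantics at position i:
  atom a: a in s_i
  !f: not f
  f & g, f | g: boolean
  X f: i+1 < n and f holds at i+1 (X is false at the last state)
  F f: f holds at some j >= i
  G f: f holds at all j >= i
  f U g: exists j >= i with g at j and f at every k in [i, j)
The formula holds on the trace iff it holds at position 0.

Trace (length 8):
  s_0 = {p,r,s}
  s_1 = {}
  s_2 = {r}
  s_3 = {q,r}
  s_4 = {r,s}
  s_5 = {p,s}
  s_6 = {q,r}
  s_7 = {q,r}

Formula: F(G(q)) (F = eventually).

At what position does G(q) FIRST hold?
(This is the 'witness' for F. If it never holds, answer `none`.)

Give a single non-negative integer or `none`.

s_0={p,r,s}: G(q)=False q=False
s_1={}: G(q)=False q=False
s_2={r}: G(q)=False q=False
s_3={q,r}: G(q)=False q=True
s_4={r,s}: G(q)=False q=False
s_5={p,s}: G(q)=False q=False
s_6={q,r}: G(q)=True q=True
s_7={q,r}: G(q)=True q=True
F(G(q)) holds; first witness at position 6.

Answer: 6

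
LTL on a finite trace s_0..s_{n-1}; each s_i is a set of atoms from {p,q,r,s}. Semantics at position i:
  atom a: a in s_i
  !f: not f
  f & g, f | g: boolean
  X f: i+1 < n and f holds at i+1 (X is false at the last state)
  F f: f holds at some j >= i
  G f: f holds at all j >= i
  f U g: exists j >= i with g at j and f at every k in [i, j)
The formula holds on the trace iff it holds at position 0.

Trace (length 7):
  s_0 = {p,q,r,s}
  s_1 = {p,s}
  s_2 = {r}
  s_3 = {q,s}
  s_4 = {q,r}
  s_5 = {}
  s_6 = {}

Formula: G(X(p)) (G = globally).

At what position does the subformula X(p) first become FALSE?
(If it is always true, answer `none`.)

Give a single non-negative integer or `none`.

s_0={p,q,r,s}: X(p)=True p=True
s_1={p,s}: X(p)=False p=True
s_2={r}: X(p)=False p=False
s_3={q,s}: X(p)=False p=False
s_4={q,r}: X(p)=False p=False
s_5={}: X(p)=False p=False
s_6={}: X(p)=False p=False
G(X(p)) holds globally = False
First violation at position 1.

Answer: 1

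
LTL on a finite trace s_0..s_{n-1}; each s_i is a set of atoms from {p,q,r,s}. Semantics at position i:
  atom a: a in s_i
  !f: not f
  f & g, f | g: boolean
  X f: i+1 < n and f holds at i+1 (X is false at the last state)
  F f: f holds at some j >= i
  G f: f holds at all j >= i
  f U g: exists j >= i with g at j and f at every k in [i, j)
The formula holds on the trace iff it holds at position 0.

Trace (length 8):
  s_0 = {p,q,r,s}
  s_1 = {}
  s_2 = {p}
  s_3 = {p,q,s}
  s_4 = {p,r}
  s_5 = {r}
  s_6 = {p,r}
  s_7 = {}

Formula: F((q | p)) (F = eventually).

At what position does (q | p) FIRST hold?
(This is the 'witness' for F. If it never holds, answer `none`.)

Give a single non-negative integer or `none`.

s_0={p,q,r,s}: (q | p)=True q=True p=True
s_1={}: (q | p)=False q=False p=False
s_2={p}: (q | p)=True q=False p=True
s_3={p,q,s}: (q | p)=True q=True p=True
s_4={p,r}: (q | p)=True q=False p=True
s_5={r}: (q | p)=False q=False p=False
s_6={p,r}: (q | p)=True q=False p=True
s_7={}: (q | p)=False q=False p=False
F((q | p)) holds; first witness at position 0.

Answer: 0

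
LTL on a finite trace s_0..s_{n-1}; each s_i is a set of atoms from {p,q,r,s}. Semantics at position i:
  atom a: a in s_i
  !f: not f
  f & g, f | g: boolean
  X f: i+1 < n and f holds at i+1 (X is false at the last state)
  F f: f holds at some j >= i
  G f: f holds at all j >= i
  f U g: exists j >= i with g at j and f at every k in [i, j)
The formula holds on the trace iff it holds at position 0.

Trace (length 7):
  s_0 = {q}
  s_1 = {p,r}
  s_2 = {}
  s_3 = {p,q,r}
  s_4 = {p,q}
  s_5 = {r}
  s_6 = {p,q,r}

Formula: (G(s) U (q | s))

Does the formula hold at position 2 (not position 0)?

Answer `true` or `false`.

s_0={q}: (G(s) U (q | s))=True G(s)=False s=False (q | s)=True q=True
s_1={p,r}: (G(s) U (q | s))=False G(s)=False s=False (q | s)=False q=False
s_2={}: (G(s) U (q | s))=False G(s)=False s=False (q | s)=False q=False
s_3={p,q,r}: (G(s) U (q | s))=True G(s)=False s=False (q | s)=True q=True
s_4={p,q}: (G(s) U (q | s))=True G(s)=False s=False (q | s)=True q=True
s_5={r}: (G(s) U (q | s))=False G(s)=False s=False (q | s)=False q=False
s_6={p,q,r}: (G(s) U (q | s))=True G(s)=False s=False (q | s)=True q=True
Evaluating at position 2: result = False

Answer: false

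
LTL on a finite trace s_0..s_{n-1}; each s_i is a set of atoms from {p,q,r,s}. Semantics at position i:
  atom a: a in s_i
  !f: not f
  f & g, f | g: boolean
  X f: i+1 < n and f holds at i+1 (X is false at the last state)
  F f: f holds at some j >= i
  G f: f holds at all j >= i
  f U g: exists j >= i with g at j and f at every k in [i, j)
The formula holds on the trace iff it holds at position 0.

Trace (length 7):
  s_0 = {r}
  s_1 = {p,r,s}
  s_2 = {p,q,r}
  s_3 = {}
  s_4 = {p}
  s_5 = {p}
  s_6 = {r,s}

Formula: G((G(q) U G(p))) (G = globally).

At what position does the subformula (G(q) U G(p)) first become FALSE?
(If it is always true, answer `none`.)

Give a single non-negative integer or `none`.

s_0={r}: (G(q) U G(p))=False G(q)=False q=False G(p)=False p=False
s_1={p,r,s}: (G(q) U G(p))=False G(q)=False q=False G(p)=False p=True
s_2={p,q,r}: (G(q) U G(p))=False G(q)=False q=True G(p)=False p=True
s_3={}: (G(q) U G(p))=False G(q)=False q=False G(p)=False p=False
s_4={p}: (G(q) U G(p))=False G(q)=False q=False G(p)=False p=True
s_5={p}: (G(q) U G(p))=False G(q)=False q=False G(p)=False p=True
s_6={r,s}: (G(q) U G(p))=False G(q)=False q=False G(p)=False p=False
G((G(q) U G(p))) holds globally = False
First violation at position 0.

Answer: 0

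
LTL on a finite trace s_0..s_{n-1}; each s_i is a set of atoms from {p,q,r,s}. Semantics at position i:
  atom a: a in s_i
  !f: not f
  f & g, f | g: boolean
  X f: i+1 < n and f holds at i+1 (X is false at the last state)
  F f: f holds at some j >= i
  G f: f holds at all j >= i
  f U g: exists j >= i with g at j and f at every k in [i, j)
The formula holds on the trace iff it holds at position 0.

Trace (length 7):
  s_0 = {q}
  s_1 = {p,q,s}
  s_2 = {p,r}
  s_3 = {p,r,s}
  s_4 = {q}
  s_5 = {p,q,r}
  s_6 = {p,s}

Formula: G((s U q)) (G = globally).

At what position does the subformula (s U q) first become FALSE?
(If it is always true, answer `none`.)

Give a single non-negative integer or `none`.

Answer: 2

Derivation:
s_0={q}: (s U q)=True s=False q=True
s_1={p,q,s}: (s U q)=True s=True q=True
s_2={p,r}: (s U q)=False s=False q=False
s_3={p,r,s}: (s U q)=True s=True q=False
s_4={q}: (s U q)=True s=False q=True
s_5={p,q,r}: (s U q)=True s=False q=True
s_6={p,s}: (s U q)=False s=True q=False
G((s U q)) holds globally = False
First violation at position 2.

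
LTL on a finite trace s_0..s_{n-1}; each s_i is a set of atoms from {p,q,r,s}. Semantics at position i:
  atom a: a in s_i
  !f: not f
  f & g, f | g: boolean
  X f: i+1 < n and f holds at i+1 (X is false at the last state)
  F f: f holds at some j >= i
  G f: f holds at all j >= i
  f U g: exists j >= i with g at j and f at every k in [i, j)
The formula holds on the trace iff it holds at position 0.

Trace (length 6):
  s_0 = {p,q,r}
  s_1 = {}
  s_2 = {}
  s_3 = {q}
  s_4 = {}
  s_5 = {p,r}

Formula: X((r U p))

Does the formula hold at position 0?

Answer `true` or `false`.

s_0={p,q,r}: X((r U p))=False (r U p)=True r=True p=True
s_1={}: X((r U p))=False (r U p)=False r=False p=False
s_2={}: X((r U p))=False (r U p)=False r=False p=False
s_3={q}: X((r U p))=False (r U p)=False r=False p=False
s_4={}: X((r U p))=True (r U p)=False r=False p=False
s_5={p,r}: X((r U p))=False (r U p)=True r=True p=True

Answer: false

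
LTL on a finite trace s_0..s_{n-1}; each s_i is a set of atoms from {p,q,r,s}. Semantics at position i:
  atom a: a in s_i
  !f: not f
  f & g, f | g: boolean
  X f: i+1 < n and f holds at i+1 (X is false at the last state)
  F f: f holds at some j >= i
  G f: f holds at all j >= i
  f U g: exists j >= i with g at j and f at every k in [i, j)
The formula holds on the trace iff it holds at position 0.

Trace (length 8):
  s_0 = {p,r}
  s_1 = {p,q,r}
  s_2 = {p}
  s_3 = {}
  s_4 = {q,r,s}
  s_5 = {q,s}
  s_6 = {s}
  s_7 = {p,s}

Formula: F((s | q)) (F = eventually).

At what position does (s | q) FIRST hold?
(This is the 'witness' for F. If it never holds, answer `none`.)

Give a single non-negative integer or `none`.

Answer: 1

Derivation:
s_0={p,r}: (s | q)=False s=False q=False
s_1={p,q,r}: (s | q)=True s=False q=True
s_2={p}: (s | q)=False s=False q=False
s_3={}: (s | q)=False s=False q=False
s_4={q,r,s}: (s | q)=True s=True q=True
s_5={q,s}: (s | q)=True s=True q=True
s_6={s}: (s | q)=True s=True q=False
s_7={p,s}: (s | q)=True s=True q=False
F((s | q)) holds; first witness at position 1.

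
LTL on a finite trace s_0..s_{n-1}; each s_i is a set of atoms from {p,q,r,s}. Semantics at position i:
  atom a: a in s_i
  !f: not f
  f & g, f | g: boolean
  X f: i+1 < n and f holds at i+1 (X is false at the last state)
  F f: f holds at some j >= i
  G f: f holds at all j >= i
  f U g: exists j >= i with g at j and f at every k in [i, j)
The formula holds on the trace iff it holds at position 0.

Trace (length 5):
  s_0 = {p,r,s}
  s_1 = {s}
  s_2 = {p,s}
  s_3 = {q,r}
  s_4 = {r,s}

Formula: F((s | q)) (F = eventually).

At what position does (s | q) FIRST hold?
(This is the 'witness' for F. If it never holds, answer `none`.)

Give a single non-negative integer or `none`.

Answer: 0

Derivation:
s_0={p,r,s}: (s | q)=True s=True q=False
s_1={s}: (s | q)=True s=True q=False
s_2={p,s}: (s | q)=True s=True q=False
s_3={q,r}: (s | q)=True s=False q=True
s_4={r,s}: (s | q)=True s=True q=False
F((s | q)) holds; first witness at position 0.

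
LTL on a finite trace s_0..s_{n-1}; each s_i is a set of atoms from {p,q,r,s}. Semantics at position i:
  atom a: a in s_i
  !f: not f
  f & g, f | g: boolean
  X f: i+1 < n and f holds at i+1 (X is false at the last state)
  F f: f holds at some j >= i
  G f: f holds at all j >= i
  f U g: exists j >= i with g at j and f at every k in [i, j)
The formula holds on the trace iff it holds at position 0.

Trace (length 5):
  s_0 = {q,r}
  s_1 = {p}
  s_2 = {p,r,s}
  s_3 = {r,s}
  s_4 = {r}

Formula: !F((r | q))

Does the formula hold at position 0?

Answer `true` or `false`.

s_0={q,r}: !F((r | q))=False F((r | q))=True (r | q)=True r=True q=True
s_1={p}: !F((r | q))=False F((r | q))=True (r | q)=False r=False q=False
s_2={p,r,s}: !F((r | q))=False F((r | q))=True (r | q)=True r=True q=False
s_3={r,s}: !F((r | q))=False F((r | q))=True (r | q)=True r=True q=False
s_4={r}: !F((r | q))=False F((r | q))=True (r | q)=True r=True q=False

Answer: false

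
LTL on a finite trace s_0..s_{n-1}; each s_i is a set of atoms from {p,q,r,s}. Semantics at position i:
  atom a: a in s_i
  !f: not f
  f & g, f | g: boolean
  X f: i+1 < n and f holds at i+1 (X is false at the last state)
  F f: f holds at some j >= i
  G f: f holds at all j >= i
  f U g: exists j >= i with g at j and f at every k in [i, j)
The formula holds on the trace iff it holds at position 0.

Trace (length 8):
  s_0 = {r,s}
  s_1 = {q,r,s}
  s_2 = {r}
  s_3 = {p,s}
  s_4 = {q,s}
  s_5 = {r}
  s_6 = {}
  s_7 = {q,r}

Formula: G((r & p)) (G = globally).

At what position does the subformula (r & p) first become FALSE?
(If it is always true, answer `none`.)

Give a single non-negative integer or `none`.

Answer: 0

Derivation:
s_0={r,s}: (r & p)=False r=True p=False
s_1={q,r,s}: (r & p)=False r=True p=False
s_2={r}: (r & p)=False r=True p=False
s_3={p,s}: (r & p)=False r=False p=True
s_4={q,s}: (r & p)=False r=False p=False
s_5={r}: (r & p)=False r=True p=False
s_6={}: (r & p)=False r=False p=False
s_7={q,r}: (r & p)=False r=True p=False
G((r & p)) holds globally = False
First violation at position 0.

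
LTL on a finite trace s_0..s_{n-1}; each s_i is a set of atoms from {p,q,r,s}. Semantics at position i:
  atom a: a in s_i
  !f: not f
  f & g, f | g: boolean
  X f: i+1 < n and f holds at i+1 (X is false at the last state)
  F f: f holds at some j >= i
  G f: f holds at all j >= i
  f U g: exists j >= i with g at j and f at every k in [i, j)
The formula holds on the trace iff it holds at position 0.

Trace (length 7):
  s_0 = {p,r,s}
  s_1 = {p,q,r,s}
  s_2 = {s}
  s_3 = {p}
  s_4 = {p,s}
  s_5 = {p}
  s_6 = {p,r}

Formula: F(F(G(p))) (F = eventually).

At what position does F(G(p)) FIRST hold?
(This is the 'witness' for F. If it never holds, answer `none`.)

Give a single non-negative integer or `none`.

s_0={p,r,s}: F(G(p))=True G(p)=False p=True
s_1={p,q,r,s}: F(G(p))=True G(p)=False p=True
s_2={s}: F(G(p))=True G(p)=False p=False
s_3={p}: F(G(p))=True G(p)=True p=True
s_4={p,s}: F(G(p))=True G(p)=True p=True
s_5={p}: F(G(p))=True G(p)=True p=True
s_6={p,r}: F(G(p))=True G(p)=True p=True
F(F(G(p))) holds; first witness at position 0.

Answer: 0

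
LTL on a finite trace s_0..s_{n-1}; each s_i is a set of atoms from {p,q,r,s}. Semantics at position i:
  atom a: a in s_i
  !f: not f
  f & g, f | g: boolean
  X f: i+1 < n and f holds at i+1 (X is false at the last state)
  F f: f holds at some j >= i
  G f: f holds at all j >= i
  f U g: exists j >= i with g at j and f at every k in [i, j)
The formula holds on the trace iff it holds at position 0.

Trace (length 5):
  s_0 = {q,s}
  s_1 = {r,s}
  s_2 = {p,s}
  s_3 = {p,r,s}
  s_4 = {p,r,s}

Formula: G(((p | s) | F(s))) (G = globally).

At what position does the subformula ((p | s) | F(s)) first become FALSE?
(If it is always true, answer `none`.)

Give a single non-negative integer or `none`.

Answer: none

Derivation:
s_0={q,s}: ((p | s) | F(s))=True (p | s)=True p=False s=True F(s)=True
s_1={r,s}: ((p | s) | F(s))=True (p | s)=True p=False s=True F(s)=True
s_2={p,s}: ((p | s) | F(s))=True (p | s)=True p=True s=True F(s)=True
s_3={p,r,s}: ((p | s) | F(s))=True (p | s)=True p=True s=True F(s)=True
s_4={p,r,s}: ((p | s) | F(s))=True (p | s)=True p=True s=True F(s)=True
G(((p | s) | F(s))) holds globally = True
No violation — formula holds at every position.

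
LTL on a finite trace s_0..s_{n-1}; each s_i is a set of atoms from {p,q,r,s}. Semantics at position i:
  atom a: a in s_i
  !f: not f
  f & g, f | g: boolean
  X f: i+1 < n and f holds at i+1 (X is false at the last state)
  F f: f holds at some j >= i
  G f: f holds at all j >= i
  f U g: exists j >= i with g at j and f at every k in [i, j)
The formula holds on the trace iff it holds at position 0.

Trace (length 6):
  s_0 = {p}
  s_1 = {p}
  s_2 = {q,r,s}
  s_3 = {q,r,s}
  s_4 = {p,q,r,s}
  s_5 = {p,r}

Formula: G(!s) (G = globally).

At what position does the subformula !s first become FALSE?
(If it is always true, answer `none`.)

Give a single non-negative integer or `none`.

Answer: 2

Derivation:
s_0={p}: !s=True s=False
s_1={p}: !s=True s=False
s_2={q,r,s}: !s=False s=True
s_3={q,r,s}: !s=False s=True
s_4={p,q,r,s}: !s=False s=True
s_5={p,r}: !s=True s=False
G(!s) holds globally = False
First violation at position 2.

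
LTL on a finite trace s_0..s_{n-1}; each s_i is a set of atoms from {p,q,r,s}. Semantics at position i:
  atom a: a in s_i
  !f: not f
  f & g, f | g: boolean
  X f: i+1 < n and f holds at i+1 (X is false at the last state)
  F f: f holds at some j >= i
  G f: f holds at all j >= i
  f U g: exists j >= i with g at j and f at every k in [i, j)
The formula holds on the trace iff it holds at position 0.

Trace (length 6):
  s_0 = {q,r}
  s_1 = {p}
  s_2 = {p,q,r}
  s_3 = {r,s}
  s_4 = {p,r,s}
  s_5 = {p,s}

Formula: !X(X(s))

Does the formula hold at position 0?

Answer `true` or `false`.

s_0={q,r}: !X(X(s))=True X(X(s))=False X(s)=False s=False
s_1={p}: !X(X(s))=False X(X(s))=True X(s)=False s=False
s_2={p,q,r}: !X(X(s))=False X(X(s))=True X(s)=True s=False
s_3={r,s}: !X(X(s))=False X(X(s))=True X(s)=True s=True
s_4={p,r,s}: !X(X(s))=True X(X(s))=False X(s)=True s=True
s_5={p,s}: !X(X(s))=True X(X(s))=False X(s)=False s=True

Answer: true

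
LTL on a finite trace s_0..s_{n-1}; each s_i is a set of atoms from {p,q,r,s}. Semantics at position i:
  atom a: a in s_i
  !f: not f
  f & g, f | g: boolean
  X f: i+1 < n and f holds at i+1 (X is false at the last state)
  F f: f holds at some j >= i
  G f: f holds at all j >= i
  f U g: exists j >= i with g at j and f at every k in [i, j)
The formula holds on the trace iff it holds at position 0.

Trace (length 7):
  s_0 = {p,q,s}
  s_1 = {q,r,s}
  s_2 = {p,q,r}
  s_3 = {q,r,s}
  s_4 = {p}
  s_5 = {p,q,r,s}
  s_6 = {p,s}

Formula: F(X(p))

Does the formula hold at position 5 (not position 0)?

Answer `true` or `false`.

s_0={p,q,s}: F(X(p))=True X(p)=False p=True
s_1={q,r,s}: F(X(p))=True X(p)=True p=False
s_2={p,q,r}: F(X(p))=True X(p)=False p=True
s_3={q,r,s}: F(X(p))=True X(p)=True p=False
s_4={p}: F(X(p))=True X(p)=True p=True
s_5={p,q,r,s}: F(X(p))=True X(p)=True p=True
s_6={p,s}: F(X(p))=False X(p)=False p=True
Evaluating at position 5: result = True

Answer: true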